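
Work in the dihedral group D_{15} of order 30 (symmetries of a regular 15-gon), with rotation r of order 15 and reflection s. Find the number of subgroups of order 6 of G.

5

|G| = 30 and 6 | 30, so subgroups of order 6 are possible by Lagrange.
The subgroups of order 6 are: {e, r^5, r^10, s, r^5s, r^10s}; {e, r^5, r^10, rs, r^6s, r^11s}; {e, r^5, r^10, r^2s, r^7s, r^12s}; {e, r^5, r^10, r^3s, r^8s, r^13s}; … (5 in all).
So G has 5 subgroups of order 6.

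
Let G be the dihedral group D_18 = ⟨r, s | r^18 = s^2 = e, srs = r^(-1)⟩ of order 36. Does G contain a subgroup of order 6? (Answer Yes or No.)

Yes

6 | 36. A subgroup of order 6 is {e, r^6, r^12, r^4s, r^10s, r^16s}.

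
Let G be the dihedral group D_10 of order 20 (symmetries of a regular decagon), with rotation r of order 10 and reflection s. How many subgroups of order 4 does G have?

|G| = 20 and 4 | 20, so subgroups of order 4 are possible by Lagrange.
The subgroups of order 4 are: {e, r^5, r^2s, r^7s}; {e, r^5, r^3s, r^8s}; {e, r^5, r^4s, r^9s}; {e, r^5, s, r^5s}; … (5 in all).
So G has 5 subgroups of order 4.

5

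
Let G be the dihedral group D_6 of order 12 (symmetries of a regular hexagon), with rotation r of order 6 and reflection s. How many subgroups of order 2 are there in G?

7

|G| = 12 and 2 | 12, so subgroups of order 2 are possible by Lagrange.
The subgroups of order 2 are: {e, r^2s}; {e, r^3}; {e, r^3s}; {e, r^4s}; … (7 in all).
So G has 7 subgroups of order 2.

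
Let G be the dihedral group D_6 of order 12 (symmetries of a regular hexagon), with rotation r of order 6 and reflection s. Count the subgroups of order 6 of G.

3

|G| = 12 and 6 | 12, so subgroups of order 6 are possible by Lagrange.
The subgroups of order 6 are: {e, r, r^2, r^3, r^4, r^5}; {e, r^2, r^4, s, r^2s, r^4s}; {e, r^2, r^4, rs, r^3s, r^5s}.
So G has 3 subgroups of order 6.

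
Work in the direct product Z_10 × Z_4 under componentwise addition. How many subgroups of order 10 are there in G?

3

|G| = 40 and 10 | 40, so subgroups of order 10 are possible by Lagrange.
The subgroups of order 10 are: {(0,0), (0,2), (2,0), (2,2), (4,0), (4,2), (6,0), (6,2), (8,0), (8,2)}; {(0,0), (1,0), (2,0), (3,0), (4,0), (5,0), (6,0), (7,0), (8,0), (9,0)}; {(0,0), (1,2), (2,0), (3,2), (4,0), (5,2), (6,0), (7,2), (8,0), (9,2)}.
So G has 3 subgroups of order 10.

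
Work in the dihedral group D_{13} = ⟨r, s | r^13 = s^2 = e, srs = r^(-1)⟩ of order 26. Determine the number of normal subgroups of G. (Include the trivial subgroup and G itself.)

G has 16 subgroups. Checking conjugation-invariance by order — order 1: 1/1 normal; order 2: 0/13 normal; order 13: 1/1 normal; order 26: 1/1 normal.
Total normal subgroups: 3.

3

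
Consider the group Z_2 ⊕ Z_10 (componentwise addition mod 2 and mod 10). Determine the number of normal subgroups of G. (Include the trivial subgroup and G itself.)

G is abelian, so every subgroup is normal.
G has 10 subgroups in total, hence 10 normal subgroups.

10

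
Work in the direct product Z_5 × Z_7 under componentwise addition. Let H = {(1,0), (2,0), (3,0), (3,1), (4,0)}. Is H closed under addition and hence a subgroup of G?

The identity (0,0) ∉ H, so H is not a subgroup.

No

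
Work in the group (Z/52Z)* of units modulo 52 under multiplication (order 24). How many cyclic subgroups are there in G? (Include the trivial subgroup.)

12

Group the elements of G by the cyclic subgroup they generate; each cyclic subgroup of order d accounts for φ(d) elements.
Cyclic subgroups by order — order 1: 1; order 2: 3; order 3: 1; order 4: 2; order 6: 3; order 12: 2.
Total: 12.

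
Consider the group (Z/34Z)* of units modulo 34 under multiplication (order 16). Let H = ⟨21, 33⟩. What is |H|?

|⟨21⟩| = 4 and |⟨33⟩| = 2, so |H| is a multiple of lcm(4, 2) = 4 and divides |G| = 16.
Closing under the operation: H = {1, 13, 21, 33}, so |H| = 4.

4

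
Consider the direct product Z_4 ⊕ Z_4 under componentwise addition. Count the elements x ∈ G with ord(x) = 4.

An element (a,b) has order lcm(ord(a), ord(b)); count pairs with lcm equal to 4.
Enumerating gives 12 such elements.

12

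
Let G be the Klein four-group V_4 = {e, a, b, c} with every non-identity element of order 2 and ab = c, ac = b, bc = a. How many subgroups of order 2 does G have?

3

|G| = 4 and 2 | 4, so subgroups of order 2 are possible by Lagrange.
The subgroups of order 2 are: {e, a}; {e, b}; {e, c}.
So G has 3 subgroups of order 2.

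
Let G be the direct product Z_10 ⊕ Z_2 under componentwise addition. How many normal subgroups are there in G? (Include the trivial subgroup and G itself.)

10

G is abelian, so every subgroup is normal.
G has 10 subgroups in total, hence 10 normal subgroups.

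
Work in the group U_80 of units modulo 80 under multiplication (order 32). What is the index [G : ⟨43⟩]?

|⟨43⟩| = 4 and |G| = 32.
By Lagrange, [G : H] = |G|/|H| = 32/4 = 8.

8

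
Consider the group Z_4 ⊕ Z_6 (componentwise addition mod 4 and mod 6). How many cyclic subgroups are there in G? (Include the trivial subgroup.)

12

Group the elements of G by the cyclic subgroup they generate; each cyclic subgroup of order d accounts for φ(d) elements.
Cyclic subgroups by order — order 1: 1; order 2: 3; order 3: 1; order 4: 2; order 6: 3; order 12: 2.
Total: 12.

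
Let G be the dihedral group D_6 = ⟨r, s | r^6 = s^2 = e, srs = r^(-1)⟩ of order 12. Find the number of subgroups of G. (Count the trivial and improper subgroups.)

|G| = 12, so by Lagrange every subgroup order divides 12. Divisors: 1, 2, 3, 4, 6, 12.
Subgroups by order — order 1: 1; order 2: 7; order 3: 1; order 4: 3; order 6: 3; order 12: 1.
Total: 1 + 7 + 1 + 3 + 3 + 1 = 16.

16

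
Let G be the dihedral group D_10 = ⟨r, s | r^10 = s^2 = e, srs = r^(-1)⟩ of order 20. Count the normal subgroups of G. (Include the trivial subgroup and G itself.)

7

G has 22 subgroups. Checking conjugation-invariance by order — order 1: 1/1 normal; order 2: 1/11 normal; order 4: 0/5 normal; order 5: 1/1 normal; order 10: 3/3 normal; order 20: 1/1 normal.
Total normal subgroups: 7.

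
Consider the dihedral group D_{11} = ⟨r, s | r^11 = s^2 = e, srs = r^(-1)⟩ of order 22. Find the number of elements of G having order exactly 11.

Enumerating element orders in G gives 10 elements of order 11.

10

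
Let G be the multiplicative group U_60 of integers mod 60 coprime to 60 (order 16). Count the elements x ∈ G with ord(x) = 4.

8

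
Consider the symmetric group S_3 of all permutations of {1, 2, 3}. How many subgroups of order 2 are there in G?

3

|G| = 6 and 2 | 6, so subgroups of order 2 are possible by Lagrange.
The subgroups of order 2 are: {e, (1 2)}; {e, (1 3)}; {e, (2 3)}.
So G has 3 subgroups of order 2.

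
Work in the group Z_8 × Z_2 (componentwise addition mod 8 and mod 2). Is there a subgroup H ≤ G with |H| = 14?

14 does not divide |G| = 16, so by Lagrange no subgroup of order 14 exists.

No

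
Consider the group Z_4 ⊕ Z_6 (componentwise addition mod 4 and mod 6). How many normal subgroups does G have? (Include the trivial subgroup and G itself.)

G is abelian, so every subgroup is normal.
G has 16 subgroups in total, hence 16 normal subgroups.

16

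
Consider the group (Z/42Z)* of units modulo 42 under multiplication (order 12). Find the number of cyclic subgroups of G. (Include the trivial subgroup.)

Group the elements of G by the cyclic subgroup they generate; each cyclic subgroup of order d accounts for φ(d) elements.
Cyclic subgroups by order — order 1: 1; order 2: 3; order 3: 1; order 6: 3.
Total: 8.

8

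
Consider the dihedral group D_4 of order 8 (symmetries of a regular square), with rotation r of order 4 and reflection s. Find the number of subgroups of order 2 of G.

|G| = 8 and 2 | 8, so subgroups of order 2 are possible by Lagrange.
The subgroups of order 2 are: {e, r^2}; {e, r^2s}; {e, r^3s}; {e, rs}; … (5 in all).
So G has 5 subgroups of order 2.

5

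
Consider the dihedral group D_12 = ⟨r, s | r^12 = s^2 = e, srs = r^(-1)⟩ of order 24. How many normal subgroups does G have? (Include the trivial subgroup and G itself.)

9

G has 34 subgroups. Checking conjugation-invariance by order — order 1: 1/1 normal; order 2: 1/13 normal; order 3: 1/1 normal; order 4: 1/7 normal; order 6: 1/5 normal; order 8: 0/3 normal; order 12: 3/3 normal; order 24: 1/1 normal.
Total normal subgroups: 9.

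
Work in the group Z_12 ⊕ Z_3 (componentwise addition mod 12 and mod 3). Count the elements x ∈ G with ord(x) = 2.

1

An element (a,b) has order lcm(ord(a), ord(b)); count pairs with lcm equal to 2.
Enumerating gives 1 such elements.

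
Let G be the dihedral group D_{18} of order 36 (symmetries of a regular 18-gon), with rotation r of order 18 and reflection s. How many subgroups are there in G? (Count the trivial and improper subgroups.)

45

|G| = 36, so by Lagrange every subgroup order divides 36. Divisors: 1, 2, 3, 4, 6, 9, 12, 18, 36.
Subgroups by order — order 1: 1; order 2: 19; order 3: 1; order 4: 9; order 6: 7; order 9: 1; order 12: 3; order 18: 3; order 36: 1.
Total: 1 + 19 + 1 + 9 + 7 + 1 + 3 + 3 + 1 = 45.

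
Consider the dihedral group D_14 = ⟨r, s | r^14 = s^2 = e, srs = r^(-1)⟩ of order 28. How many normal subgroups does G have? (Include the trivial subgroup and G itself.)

G has 28 subgroups. Checking conjugation-invariance by order — order 1: 1/1 normal; order 2: 1/15 normal; order 4: 0/7 normal; order 7: 1/1 normal; order 14: 3/3 normal; order 28: 1/1 normal.
Total normal subgroups: 7.

7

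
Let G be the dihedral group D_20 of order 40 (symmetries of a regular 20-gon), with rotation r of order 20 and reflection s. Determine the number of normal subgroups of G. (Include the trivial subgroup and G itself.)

9

G has 48 subgroups. Checking conjugation-invariance by order — order 1: 1/1 normal; order 2: 1/21 normal; order 4: 1/11 normal; order 5: 1/1 normal; order 8: 0/5 normal; order 10: 1/5 normal; order 20: 3/3 normal; order 40: 1/1 normal.
Total normal subgroups: 9.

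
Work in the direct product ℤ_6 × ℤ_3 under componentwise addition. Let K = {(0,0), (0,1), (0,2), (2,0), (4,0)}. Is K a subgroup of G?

No

|K| = 5 does not divide |G| = 18, so by Lagrange K is not a subgroup.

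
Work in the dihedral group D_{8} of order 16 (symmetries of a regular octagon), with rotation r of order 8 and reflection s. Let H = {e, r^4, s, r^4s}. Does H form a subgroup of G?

Yes

|H| = 4 divides |G| = 16, consistent with Lagrange.
H contains the identity, every element's inverse is in H, and H is closed under ·: it is a subgroup.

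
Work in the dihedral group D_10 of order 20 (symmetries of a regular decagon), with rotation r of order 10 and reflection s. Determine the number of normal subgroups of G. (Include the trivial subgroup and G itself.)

G has 22 subgroups. Checking conjugation-invariance by order — order 1: 1/1 normal; order 2: 1/11 normal; order 4: 0/5 normal; order 5: 1/1 normal; order 10: 3/3 normal; order 20: 1/1 normal.
Total normal subgroups: 7.

7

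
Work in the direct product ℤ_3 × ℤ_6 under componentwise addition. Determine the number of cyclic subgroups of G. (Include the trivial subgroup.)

10

Each element a generates a cyclic subgroup ⟨a⟩; distinct elements may generate the same one (a cyclic group of order d has φ(d) generators).
Cyclic subgroups by order — order 1: 1; order 2: 1; order 3: 4; order 6: 4.
Total: 10.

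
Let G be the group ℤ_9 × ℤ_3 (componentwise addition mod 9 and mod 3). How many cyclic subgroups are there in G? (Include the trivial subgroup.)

Group the elements of G by the cyclic subgroup they generate; each cyclic subgroup of order d accounts for φ(d) elements.
Cyclic subgroups by order — order 1: 1; order 3: 4; order 9: 3.
Total: 8.

8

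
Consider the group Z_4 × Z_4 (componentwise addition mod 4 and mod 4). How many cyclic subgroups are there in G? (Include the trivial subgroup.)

Group the elements of G by the cyclic subgroup they generate; each cyclic subgroup of order d accounts for φ(d) elements.
Cyclic subgroups by order — order 1: 1; order 2: 3; order 4: 6.
Total: 10.

10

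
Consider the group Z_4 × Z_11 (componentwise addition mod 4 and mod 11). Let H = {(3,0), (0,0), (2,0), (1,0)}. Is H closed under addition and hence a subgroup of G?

|H| = 4 divides |G| = 44, consistent with Lagrange.
H contains the identity, every element's inverse is in H, and H is closed under +: it is a subgroup.
In fact H = ⟨(1,0)⟩.

Yes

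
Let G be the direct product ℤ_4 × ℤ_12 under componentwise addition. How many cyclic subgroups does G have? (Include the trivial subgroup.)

20

Each element a generates a cyclic subgroup ⟨a⟩; distinct elements may generate the same one (a cyclic group of order d has φ(d) generators).
Cyclic subgroups by order — order 1: 1; order 2: 3; order 3: 1; order 4: 6; order 6: 3; order 12: 6.
Total: 20.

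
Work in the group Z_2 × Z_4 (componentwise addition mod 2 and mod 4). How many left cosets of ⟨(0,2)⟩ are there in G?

|⟨(0,2)⟩| = 2 and |G| = 8.
By Lagrange, [G : H] = |G|/|H| = 8/2 = 4.

4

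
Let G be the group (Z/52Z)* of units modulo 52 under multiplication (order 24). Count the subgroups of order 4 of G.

|G| = 24 and 4 | 24, so subgroups of order 4 are possible by Lagrange.
The subgroups of order 4 are: {1, 5, 21, 25}; {1, 25, 27, 51}; {1, 25, 31, 47}.
So G has 3 subgroups of order 4.

3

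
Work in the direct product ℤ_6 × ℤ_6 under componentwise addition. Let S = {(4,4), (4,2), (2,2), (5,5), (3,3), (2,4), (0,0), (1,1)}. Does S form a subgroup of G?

No

|S| = 8 does not divide |G| = 36, so by Lagrange S is not a subgroup.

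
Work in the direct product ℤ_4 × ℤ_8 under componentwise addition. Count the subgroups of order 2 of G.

3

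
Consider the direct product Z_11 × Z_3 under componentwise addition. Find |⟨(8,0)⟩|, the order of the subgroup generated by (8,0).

11

The order of (8,0) in Z_11 × Z_3 is lcm(ord(8) in Z_11, ord(0) in Z_3).
ord(8) = 11 and ord(0) = 1, so |⟨(8,0)⟩| = lcm(11, 1) = 11.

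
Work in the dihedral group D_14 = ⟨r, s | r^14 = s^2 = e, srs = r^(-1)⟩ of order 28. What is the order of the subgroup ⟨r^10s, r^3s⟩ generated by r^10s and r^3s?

|⟨r^10s⟩| = 2 and |⟨r^3s⟩| = 2, so |H| is a multiple of lcm(2, 2) = 2 and divides |G| = 28.
Closing under the operation: H = {e, r^7, r^3s, r^10s}, so |H| = 4.

4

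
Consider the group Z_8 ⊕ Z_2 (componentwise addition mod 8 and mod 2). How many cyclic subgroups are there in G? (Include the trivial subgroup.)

8

Group the elements of G by the cyclic subgroup they generate; each cyclic subgroup of order d accounts for φ(d) elements.
Cyclic subgroups by order — order 1: 1; order 2: 3; order 4: 2; order 8: 2.
Total: 8.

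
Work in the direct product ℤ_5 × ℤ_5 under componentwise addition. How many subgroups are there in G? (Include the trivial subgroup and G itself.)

8

|G| = 25, so by Lagrange every subgroup order divides 25. Divisors: 1, 5, 25.
Subgroups by order — order 1: 1; order 5: 6; order 25: 1.
Total: 1 + 6 + 1 = 8.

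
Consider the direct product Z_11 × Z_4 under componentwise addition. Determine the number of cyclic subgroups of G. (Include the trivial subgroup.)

6

A cyclic subgroup of order d is generated by each of its φ(d) elements of order d, so the cyclic subgroups of order d number (#elements of order d)/φ(d).
Cyclic subgroups by order — order 1: 1; order 2: 1; order 4: 1; order 11: 1; order 22: 1; order 44: 1.
Total: 6.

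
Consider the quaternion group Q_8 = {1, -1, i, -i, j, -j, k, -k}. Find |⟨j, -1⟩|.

4

|⟨j⟩| = 4 and |⟨-1⟩| = 2, so |H| is a multiple of lcm(4, 2) = 4 and divides |G| = 8.
Closing under the operation: H = {1, -1, j, -j}, so |H| = 4.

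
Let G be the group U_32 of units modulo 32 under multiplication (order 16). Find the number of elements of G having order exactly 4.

4

The elements of order 4 are: 7, 9, 23, 25.
That's 4.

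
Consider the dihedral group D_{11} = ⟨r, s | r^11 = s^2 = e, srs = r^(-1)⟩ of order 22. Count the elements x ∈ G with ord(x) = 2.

11

Enumerating element orders in G gives 11 elements of order 2.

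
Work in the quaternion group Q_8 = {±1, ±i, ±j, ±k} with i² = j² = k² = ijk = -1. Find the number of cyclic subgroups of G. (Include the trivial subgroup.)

5

Each element a generates a cyclic subgroup ⟨a⟩; distinct elements may generate the same one (a cyclic group of order d has φ(d) generators).
Cyclic subgroups by order — order 1: 1; order 2: 1; order 4: 3.
Total: 5.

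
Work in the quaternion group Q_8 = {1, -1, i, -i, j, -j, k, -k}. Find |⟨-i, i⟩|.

|⟨-i⟩| = 4 and |⟨i⟩| = 4, so |H| is a multiple of lcm(4, 4) = 4 and divides |G| = 8.
Closing under the operation: H = {1, -1, i, -i}, so |H| = 4.

4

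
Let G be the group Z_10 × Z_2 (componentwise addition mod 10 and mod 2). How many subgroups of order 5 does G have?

|G| = 20 and 5 | 20, so subgroups of order 5 are possible by Lagrange.
The subgroups of order 5 are: {(0,0), (2,0), (4,0), (6,0), (8,0)}.
So G has 1 subgroup of order 5.

1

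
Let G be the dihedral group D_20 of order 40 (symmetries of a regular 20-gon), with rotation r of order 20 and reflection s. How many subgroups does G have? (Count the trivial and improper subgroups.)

48

|G| = 40, so by Lagrange every subgroup order divides 40. Divisors: 1, 2, 4, 5, 8, 10, 20, 40.
Subgroups by order — order 1: 1; order 2: 21; order 4: 11; order 5: 1; order 8: 5; order 10: 5; order 20: 3; order 40: 1.
Total: 1 + 21 + 11 + 1 + 5 + 5 + 3 + 1 = 48.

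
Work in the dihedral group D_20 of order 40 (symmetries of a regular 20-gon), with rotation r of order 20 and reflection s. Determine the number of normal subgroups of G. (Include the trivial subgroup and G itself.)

G has 48 subgroups. Checking conjugation-invariance by order — order 1: 1/1 normal; order 2: 1/21 normal; order 4: 1/11 normal; order 5: 1/1 normal; order 8: 0/5 normal; order 10: 1/5 normal; order 20: 3/3 normal; order 40: 1/1 normal.
Total normal subgroups: 9.

9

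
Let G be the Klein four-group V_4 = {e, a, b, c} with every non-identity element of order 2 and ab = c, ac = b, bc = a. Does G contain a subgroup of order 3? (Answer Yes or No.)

No

3 does not divide |G| = 4, so by Lagrange no subgroup of order 3 exists.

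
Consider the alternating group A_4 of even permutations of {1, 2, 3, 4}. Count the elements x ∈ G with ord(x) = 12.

0

No element of G has order 12 (even though 12 | 12).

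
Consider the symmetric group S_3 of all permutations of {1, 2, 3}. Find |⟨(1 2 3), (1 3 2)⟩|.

|⟨(1 2 3)⟩| = 3 and |⟨(1 3 2)⟩| = 3, so |H| is a multiple of lcm(3, 3) = 3 and divides |G| = 6.
Closing under the operation: H = {e, (1 2 3), (1 3 2)}, so |H| = 3.

3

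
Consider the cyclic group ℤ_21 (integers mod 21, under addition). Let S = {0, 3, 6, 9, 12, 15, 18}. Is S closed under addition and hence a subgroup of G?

Yes

|S| = 7 divides |G| = 21, consistent with Lagrange.
S contains the identity, every element's inverse is in S, and S is closed under +: it is a subgroup.
In fact S = ⟨18⟩.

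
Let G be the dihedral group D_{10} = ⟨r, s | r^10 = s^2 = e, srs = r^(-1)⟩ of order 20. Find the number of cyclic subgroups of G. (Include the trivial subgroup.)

A cyclic subgroup of order d is generated by each of its φ(d) elements of order d, so the cyclic subgroups of order d number (#elements of order d)/φ(d).
Cyclic subgroups by order — order 1: 1; order 2: 11; order 5: 1; order 10: 1.
Total: 14.

14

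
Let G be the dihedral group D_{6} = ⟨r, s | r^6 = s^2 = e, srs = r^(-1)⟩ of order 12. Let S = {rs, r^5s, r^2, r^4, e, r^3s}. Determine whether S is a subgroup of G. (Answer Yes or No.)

|S| = 6 divides |G| = 12, consistent with Lagrange.
S contains the identity, every element's inverse is in S, and S is closed under ·: it is a subgroup.

Yes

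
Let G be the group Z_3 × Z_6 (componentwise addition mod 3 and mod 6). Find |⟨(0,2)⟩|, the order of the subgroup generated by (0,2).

3

The order of (0,2) in Z_3 × Z_6 is lcm(ord(0) in Z_3, ord(2) in Z_6).
ord(0) = 1 and ord(2) = 3, so |⟨(0,2)⟩| = lcm(1, 3) = 3.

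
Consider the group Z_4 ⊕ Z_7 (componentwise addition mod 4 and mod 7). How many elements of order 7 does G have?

6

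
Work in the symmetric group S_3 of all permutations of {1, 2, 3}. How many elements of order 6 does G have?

No element of G has order 6 (even though 6 | 6).

0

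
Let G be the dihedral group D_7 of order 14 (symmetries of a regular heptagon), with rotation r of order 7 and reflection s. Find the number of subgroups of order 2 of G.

|G| = 14 and 2 | 14, so subgroups of order 2 are possible by Lagrange.
The subgroups of order 2 are: {e, r^2s}; {e, r^3s}; {e, r^4s}; {e, r^5s}; … (7 in all).
So G has 7 subgroups of order 2.

7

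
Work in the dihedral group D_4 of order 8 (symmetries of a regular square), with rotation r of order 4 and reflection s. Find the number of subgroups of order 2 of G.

5

|G| = 8 and 2 | 8, so subgroups of order 2 are possible by Lagrange.
The subgroups of order 2 are: {e, r^2}; {e, r^2s}; {e, r^3s}; {e, rs}; … (5 in all).
So G has 5 subgroups of order 2.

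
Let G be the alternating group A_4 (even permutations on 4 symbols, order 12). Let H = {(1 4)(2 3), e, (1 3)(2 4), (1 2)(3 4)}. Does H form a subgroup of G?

|H| = 4 divides |G| = 12, consistent with Lagrange.
H contains the identity, every element's inverse is in H, and H is closed under ∘: it is a subgroup.

Yes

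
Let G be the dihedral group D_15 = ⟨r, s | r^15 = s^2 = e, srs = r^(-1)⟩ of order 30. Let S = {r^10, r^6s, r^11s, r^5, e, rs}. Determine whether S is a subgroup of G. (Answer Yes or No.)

Yes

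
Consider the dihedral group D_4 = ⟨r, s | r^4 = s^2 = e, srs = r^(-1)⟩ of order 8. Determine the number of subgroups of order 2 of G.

|G| = 8 and 2 | 8, so subgroups of order 2 are possible by Lagrange.
The subgroups of order 2 are: {e, r^2}; {e, r^2s}; {e, r^3s}; {e, rs}; … (5 in all).
So G has 5 subgroups of order 2.

5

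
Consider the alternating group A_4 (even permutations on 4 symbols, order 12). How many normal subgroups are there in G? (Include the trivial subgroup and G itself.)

G has 10 subgroups. Checking conjugation-invariance by order — order 1: 1/1 normal; order 2: 0/3 normal; order 3: 0/4 normal; order 4: 1/1 normal; order 12: 1/1 normal.
Total normal subgroups: 3.

3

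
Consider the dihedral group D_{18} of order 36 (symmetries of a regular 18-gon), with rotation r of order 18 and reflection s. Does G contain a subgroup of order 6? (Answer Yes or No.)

Yes

6 | 36. A subgroup of order 6 is {e, r^6, r^12, r^4s, r^10s, r^16s}.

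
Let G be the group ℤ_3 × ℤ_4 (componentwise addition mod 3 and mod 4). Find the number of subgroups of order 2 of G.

|G| = 12 and 2 | 12, so subgroups of order 2 are possible by Lagrange.
The subgroups of order 2 are: {(0,0), (0,2)}.
So G has 1 subgroup of order 2.

1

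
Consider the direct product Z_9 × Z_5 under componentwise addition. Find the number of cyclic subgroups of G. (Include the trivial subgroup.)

Each element a generates a cyclic subgroup ⟨a⟩; distinct elements may generate the same one (a cyclic group of order d has φ(d) generators).
Cyclic subgroups by order — order 1: 1; order 3: 1; order 5: 1; order 9: 1; order 15: 1; order 45: 1.
Total: 6.

6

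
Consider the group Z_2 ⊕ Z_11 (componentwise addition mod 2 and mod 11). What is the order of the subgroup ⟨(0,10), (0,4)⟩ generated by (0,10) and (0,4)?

|⟨(0,10)⟩| = 11 and |⟨(0,4)⟩| = 11, so |H| is a multiple of lcm(11, 11) = 11 and divides |G| = 22.
Closing under the operation: H = {(0,0), (0,1), (0,2), (0,3), (0,4), (0,5), (0,6), (0,7), (0,8), (0,9), (0,10)}, so |H| = 11.

11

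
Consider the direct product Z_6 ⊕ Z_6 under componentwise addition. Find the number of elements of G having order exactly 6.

24

An element (a,b) has order lcm(ord(a), ord(b)); count pairs with lcm equal to 6.
Enumerating gives 24 such elements.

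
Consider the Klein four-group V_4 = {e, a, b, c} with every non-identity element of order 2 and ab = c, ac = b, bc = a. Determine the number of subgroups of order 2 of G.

3

|G| = 4 and 2 | 4, so subgroups of order 2 are possible by Lagrange.
The subgroups of order 2 are: {e, a}; {e, b}; {e, c}.
So G has 3 subgroups of order 2.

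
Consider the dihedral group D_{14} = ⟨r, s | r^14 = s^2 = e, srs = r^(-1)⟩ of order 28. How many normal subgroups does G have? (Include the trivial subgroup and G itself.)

7

G has 28 subgroups. Checking conjugation-invariance by order — order 1: 1/1 normal; order 2: 1/15 normal; order 4: 0/7 normal; order 7: 1/1 normal; order 14: 3/3 normal; order 28: 1/1 normal.
Total normal subgroups: 7.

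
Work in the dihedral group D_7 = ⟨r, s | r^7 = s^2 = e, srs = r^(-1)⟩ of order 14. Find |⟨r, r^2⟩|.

7

|⟨r⟩| = 7 and |⟨r^2⟩| = 7, so |H| is a multiple of lcm(7, 7) = 7 and divides |G| = 14.
Closing under the operation: H = {e, r, r^2, r^3, r^4, r^5, r^6}, so |H| = 7.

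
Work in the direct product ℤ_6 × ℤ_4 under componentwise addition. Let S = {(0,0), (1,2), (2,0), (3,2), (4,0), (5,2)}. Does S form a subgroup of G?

|S| = 6 divides |G| = 24, consistent with Lagrange.
S contains the identity, every element's inverse is in S, and S is closed under +: it is a subgroup.
In fact S = ⟨(1,2)⟩.

Yes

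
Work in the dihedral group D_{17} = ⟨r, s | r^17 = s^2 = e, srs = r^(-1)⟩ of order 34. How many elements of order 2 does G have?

Enumerating element orders in G gives 17 elements of order 2.

17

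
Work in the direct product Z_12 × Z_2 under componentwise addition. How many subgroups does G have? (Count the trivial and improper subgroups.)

16

|G| = 24, so by Lagrange every subgroup order divides 24. Divisors: 1, 2, 3, 4, 6, 8, 12, 24.
Subgroups by order — order 1: 1; order 2: 3; order 3: 1; order 4: 3; order 6: 3; order 8: 1; order 12: 3; order 24: 1.
Total: 1 + 3 + 1 + 3 + 3 + 1 + 3 + 1 = 16.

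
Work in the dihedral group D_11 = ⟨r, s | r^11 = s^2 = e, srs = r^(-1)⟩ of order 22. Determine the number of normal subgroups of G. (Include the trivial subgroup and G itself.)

3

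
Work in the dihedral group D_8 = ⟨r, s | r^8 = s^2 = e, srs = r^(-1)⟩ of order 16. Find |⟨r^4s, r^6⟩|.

8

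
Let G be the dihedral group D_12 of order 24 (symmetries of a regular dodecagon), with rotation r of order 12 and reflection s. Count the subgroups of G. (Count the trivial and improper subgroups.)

34

|G| = 24, so by Lagrange every subgroup order divides 24. Divisors: 1, 2, 3, 4, 6, 8, 12, 24.
Subgroups by order — order 1: 1; order 2: 13; order 3: 1; order 4: 7; order 6: 5; order 8: 3; order 12: 3; order 24: 1.
Total: 1 + 13 + 1 + 7 + 5 + 3 + 3 + 1 = 34.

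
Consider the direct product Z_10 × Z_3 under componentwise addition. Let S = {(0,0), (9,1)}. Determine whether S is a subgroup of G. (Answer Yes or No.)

No

(9,1) ∈ S but its inverse (1,2) ∉ S, so S is not a subgroup.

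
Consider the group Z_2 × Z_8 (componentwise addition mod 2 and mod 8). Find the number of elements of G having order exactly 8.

An element (a,b) has order lcm(ord(a), ord(b)); count pairs with lcm equal to 8.
Enumerating gives 8 such elements.

8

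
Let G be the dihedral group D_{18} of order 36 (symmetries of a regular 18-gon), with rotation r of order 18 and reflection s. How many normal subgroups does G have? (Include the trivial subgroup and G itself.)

9

G has 45 subgroups. Checking conjugation-invariance by order — order 1: 1/1 normal; order 2: 1/19 normal; order 3: 1/1 normal; order 4: 0/9 normal; order 6: 1/7 normal; order 9: 1/1 normal; order 12: 0/3 normal; order 18: 3/3 normal; order 36: 1/1 normal.
Total normal subgroups: 9.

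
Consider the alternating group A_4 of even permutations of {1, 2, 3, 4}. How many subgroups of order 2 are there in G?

|G| = 12 and 2 | 12, so subgroups of order 2 are possible by Lagrange.
The subgroups of order 2 are: {e, (1 2)(3 4)}; {e, (1 3)(2 4)}; {e, (1 4)(2 3)}.
So G has 3 subgroups of order 2.

3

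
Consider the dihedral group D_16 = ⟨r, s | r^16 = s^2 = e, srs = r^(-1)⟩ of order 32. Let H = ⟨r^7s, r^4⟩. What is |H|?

8

|⟨r^7s⟩| = 2 and |⟨r^4⟩| = 4, so |H| is a multiple of lcm(2, 4) = 4 and divides |G| = 32.
Closing under the operation: H = {e, r^4, r^8, r^12, r^3s, r^7s, r^11s, r^15s}, so |H| = 8.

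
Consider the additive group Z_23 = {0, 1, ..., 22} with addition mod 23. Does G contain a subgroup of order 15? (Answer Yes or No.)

15 does not divide |G| = 23, so by Lagrange no subgroup of order 15 exists.

No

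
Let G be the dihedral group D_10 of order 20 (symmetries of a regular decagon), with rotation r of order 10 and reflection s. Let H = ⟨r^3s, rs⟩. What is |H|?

|⟨r^3s⟩| = 2 and |⟨rs⟩| = 2, so |H| is a multiple of lcm(2, 2) = 2 and divides |G| = 20.
Closing under the operation: H = {e, r^2, r^4, r^6, r^8, rs, r^3s, r^5s, r^7s, r^9s}, so |H| = 10.

10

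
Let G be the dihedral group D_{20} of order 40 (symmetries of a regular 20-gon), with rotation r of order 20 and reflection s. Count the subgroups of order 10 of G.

|G| = 40 and 10 | 40, so subgroups of order 10 are possible by Lagrange.
The subgroups of order 10 are: {e, r^2, r^4, r^6, r^8, r^10, r^12, r^14, r^16, r^18}; {e, r^4, r^8, r^12, r^16, r^2s, r^6s, r^10s, r^14s, r^18s}; {e, r^4, r^8, r^12, r^16, r^3s, r^7s, r^11s, r^15s, r^19s}; {e, r^4, r^8, r^12, r^16, s, r^4s, r^8s, r^12s, r^16s}; … (5 in all).
So G has 5 subgroups of order 10.

5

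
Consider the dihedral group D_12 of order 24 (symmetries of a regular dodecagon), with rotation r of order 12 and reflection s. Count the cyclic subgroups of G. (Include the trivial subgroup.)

Each element a generates a cyclic subgroup ⟨a⟩; distinct elements may generate the same one (a cyclic group of order d has φ(d) generators).
Cyclic subgroups by order — order 1: 1; order 2: 13; order 3: 1; order 4: 1; order 6: 1; order 12: 1.
Total: 18.

18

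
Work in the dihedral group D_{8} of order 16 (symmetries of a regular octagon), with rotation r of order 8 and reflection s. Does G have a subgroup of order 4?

4 | 16. A subgroup of order 4 is {e, r^2, r^4, r^6}.

Yes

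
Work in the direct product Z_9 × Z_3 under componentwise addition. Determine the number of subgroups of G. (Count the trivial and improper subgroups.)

|G| = 27, so by Lagrange every subgroup order divides 27. Divisors: 1, 3, 9, 27.
Subgroups by order — order 1: 1; order 3: 4; order 9: 4; order 27: 1.
Total: 1 + 4 + 4 + 1 = 10.

10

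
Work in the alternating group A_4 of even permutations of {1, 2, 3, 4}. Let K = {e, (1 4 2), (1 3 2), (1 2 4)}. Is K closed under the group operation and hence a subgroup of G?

No

(1 3 2) ∈ K but its inverse (1 2 3) ∉ K, so K is not a subgroup.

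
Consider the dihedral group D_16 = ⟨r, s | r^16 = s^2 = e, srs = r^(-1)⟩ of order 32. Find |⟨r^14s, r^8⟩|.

4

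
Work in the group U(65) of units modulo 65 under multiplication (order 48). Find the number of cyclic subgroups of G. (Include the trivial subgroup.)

20

A cyclic subgroup of order d is generated by each of its φ(d) elements of order d, so the cyclic subgroups of order d number (#elements of order d)/φ(d).
Cyclic subgroups by order — order 1: 1; order 2: 3; order 3: 1; order 4: 6; order 6: 3; order 12: 6.
Total: 20.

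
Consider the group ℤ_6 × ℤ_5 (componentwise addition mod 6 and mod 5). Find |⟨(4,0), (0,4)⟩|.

|⟨(4,0)⟩| = 3 and |⟨(0,4)⟩| = 5, so |H| is a multiple of lcm(3, 5) = 15 and divides |G| = 30.
Closing under the operation: H = {(0,0), (0,1), (0,2), (0,3), (0,4), (2,0), (2,1), (2,2), (2,3), (2,4), (4,0), (4,1), (4,2), (4,3), (4,4)}, so |H| = 15.

15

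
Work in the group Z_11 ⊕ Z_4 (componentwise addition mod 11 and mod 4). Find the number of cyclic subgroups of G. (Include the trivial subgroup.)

Each element a generates a cyclic subgroup ⟨a⟩; distinct elements may generate the same one (a cyclic group of order d has φ(d) generators).
Cyclic subgroups by order — order 1: 1; order 2: 1; order 4: 1; order 11: 1; order 22: 1; order 44: 1.
Total: 6.

6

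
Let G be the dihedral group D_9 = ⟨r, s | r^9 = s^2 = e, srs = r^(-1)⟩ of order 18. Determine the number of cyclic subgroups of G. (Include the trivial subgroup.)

12

Group the elements of G by the cyclic subgroup they generate; each cyclic subgroup of order d accounts for φ(d) elements.
Cyclic subgroups by order — order 1: 1; order 2: 9; order 3: 1; order 9: 1.
Total: 12.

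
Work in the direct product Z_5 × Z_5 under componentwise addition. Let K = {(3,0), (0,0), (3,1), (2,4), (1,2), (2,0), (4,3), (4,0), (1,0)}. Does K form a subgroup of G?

No

|K| = 9 does not divide |G| = 25, so by Lagrange K is not a subgroup.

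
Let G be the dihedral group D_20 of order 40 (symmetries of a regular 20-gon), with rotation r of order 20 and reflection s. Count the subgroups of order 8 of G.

|G| = 40 and 8 | 40, so subgroups of order 8 are possible by Lagrange.
The subgroups of order 8 are: {e, r^5, r^10, r^15, s, r^5s, r^10s, r^15s}; {e, r^5, r^10, r^15, rs, r^6s, r^11s, r^16s}; {e, r^5, r^10, r^15, r^2s, r^7s, r^12s, r^17s}; {e, r^5, r^10, r^15, r^3s, r^8s, r^13s, r^18s}; … (5 in all).
So G has 5 subgroups of order 8.

5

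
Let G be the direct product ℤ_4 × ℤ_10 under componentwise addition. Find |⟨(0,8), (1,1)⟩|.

20

|⟨(0,8)⟩| = 5 and |⟨(1,1)⟩| = 20, so |H| is a multiple of lcm(5, 20) = 20 and divides |G| = 40.
Closing under the operation: H = {(0,0), (0,2), (0,4), (0,6), (0,8), (1,1), (1,3), (1,5), (1,7), (1,9), (2,0), (2,2), (2,4), (2,6), (2,8), (3,1), (3,3), (3,5), (3,7), (3,9)}, so |H| = 20.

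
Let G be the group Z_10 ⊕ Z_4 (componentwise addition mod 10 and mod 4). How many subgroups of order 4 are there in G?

3

|G| = 40 and 4 | 40, so subgroups of order 4 are possible by Lagrange.
The subgroups of order 4 are: {(0,0), (0,1), (0,2), (0,3)}; {(0,0), (0,2), (5,0), (5,2)}; {(0,0), (0,2), (5,1), (5,3)}.
So G has 3 subgroups of order 4.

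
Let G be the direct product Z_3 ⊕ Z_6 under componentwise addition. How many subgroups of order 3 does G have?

|G| = 18 and 3 | 18, so subgroups of order 3 are possible by Lagrange.
The subgroups of order 3 are: {(0,0), (0,2), (0,4)}; {(0,0), (1,0), (2,0)}; {(0,0), (1,2), (2,4)}; {(0,0), (1,4), (2,2)}.
So G has 4 subgroups of order 3.

4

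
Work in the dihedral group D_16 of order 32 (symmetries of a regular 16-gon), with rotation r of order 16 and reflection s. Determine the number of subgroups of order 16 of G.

3

|G| = 32 and 16 | 32, so subgroups of order 16 are possible by Lagrange.
The subgroups of order 16 are: {e, r, r^2, r^3, r^4, r^5, r^6, r^7, r^8, r^9, r^10, r^11, r^12, r^13, r^14, r^15}; {e, r^2, r^4, r^6, r^8, r^10, r^12, r^14, s, r^2s, r^4s, r^6s, r^8s, r^10s, r^12s, r^14s}; {e, r^2, r^4, r^6, r^8, r^10, r^12, r^14, rs, r^3s, r^5s, r^7s, r^9s, r^11s, r^13s, r^15s}.
So G has 3 subgroups of order 16.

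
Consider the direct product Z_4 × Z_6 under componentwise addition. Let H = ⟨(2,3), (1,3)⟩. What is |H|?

|⟨(2,3)⟩| = 2 and |⟨(1,3)⟩| = 4, so |H| is a multiple of lcm(2, 4) = 4 and divides |G| = 24.
Closing under the operation: H = {(0,0), (0,3), (1,0), (1,3), (2,0), (2,3), (3,0), (3,3)}, so |H| = 8.

8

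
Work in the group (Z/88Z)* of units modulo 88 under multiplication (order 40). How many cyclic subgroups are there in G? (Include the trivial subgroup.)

Group the elements of G by the cyclic subgroup they generate; each cyclic subgroup of order d accounts for φ(d) elements.
Cyclic subgroups by order — order 1: 1; order 2: 7; order 5: 1; order 10: 7.
Total: 16.

16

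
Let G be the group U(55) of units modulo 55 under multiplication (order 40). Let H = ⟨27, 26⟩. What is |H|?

|⟨27⟩| = 20 and |⟨26⟩| = 5, so |H| is a multiple of lcm(20, 5) = 20 and divides |G| = 40.
Closing under the operation: H = {1, 3, 4, 9, 12, 14, 16, 23, 26, 27, 31, 34, 36, 37, 38, 42, 47, 48, 49, 53}, so |H| = 20.

20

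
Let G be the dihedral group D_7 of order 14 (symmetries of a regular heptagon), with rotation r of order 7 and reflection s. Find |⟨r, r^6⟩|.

7

|⟨r⟩| = 7 and |⟨r^6⟩| = 7, so |H| is a multiple of lcm(7, 7) = 7 and divides |G| = 14.
Closing under the operation: H = {e, r, r^2, r^3, r^4, r^5, r^6}, so |H| = 7.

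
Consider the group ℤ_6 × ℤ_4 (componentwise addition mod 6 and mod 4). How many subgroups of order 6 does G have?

|G| = 24 and 6 | 24, so subgroups of order 6 are possible by Lagrange.
The subgroups of order 6 are: {(0,0), (0,2), (2,0), (2,2), (4,0), (4,2)}; {(0,0), (1,0), (2,0), (3,0), (4,0), (5,0)}; {(0,0), (1,2), (2,0), (3,2), (4,0), (5,2)}.
So G has 3 subgroups of order 6.

3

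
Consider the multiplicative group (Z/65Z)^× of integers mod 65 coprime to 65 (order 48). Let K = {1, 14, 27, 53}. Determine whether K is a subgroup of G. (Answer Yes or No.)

Yes

|K| = 4 divides |G| = 48, consistent with Lagrange.
K contains the identity, every element's inverse is in K, and K is closed under ·: it is a subgroup.
In fact K = ⟨27⟩.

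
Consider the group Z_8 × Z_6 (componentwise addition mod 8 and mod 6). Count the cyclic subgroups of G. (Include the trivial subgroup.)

A cyclic subgroup of order d is generated by each of its φ(d) elements of order d, so the cyclic subgroups of order d number (#elements of order d)/φ(d).
Cyclic subgroups by order — order 1: 1; order 2: 3; order 3: 1; order 4: 2; order 6: 3; order 8: 2; order 12: 2; order 24: 2.
Total: 16.

16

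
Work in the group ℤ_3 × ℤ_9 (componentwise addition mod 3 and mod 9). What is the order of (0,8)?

The order of (0,8) in Z_3 × Z_9 is lcm(ord(0) in Z_3, ord(8) in Z_9).
ord(0) = 1 and ord(8) = 9, so |⟨(0,8)⟩| = lcm(1, 9) = 9.

9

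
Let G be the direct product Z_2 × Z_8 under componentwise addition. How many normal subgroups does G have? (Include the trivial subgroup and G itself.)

11

G is abelian, so every subgroup is normal.
G has 11 subgroups in total, hence 11 normal subgroups.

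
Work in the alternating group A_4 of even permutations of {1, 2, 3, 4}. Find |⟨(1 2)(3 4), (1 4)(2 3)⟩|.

|⟨(1 2)(3 4)⟩| = 2 and |⟨(1 4)(2 3)⟩| = 2, so |H| is a multiple of lcm(2, 2) = 2 and divides |G| = 12.
Closing under the operation: H = {e, (1 2)(3 4), (1 3)(2 4), (1 4)(2 3)}, so |H| = 4.

4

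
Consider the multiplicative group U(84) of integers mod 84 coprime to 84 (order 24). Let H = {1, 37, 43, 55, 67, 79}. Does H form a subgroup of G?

No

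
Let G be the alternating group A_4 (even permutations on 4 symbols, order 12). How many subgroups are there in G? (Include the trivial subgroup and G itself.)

|G| = 12, so by Lagrange every subgroup order divides 12. Divisors: 1, 2, 3, 4, 6, 12.
Subgroups by order — order 1: 1; order 2: 3; order 3: 4; order 4: 1; order 6: 0; order 12: 1.
Total: 1 + 3 + 4 + 1 + 0 + 1 = 10.

10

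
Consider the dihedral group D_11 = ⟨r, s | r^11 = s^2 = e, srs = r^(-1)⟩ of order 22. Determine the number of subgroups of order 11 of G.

|G| = 22 and 11 | 22, so subgroups of order 11 are possible by Lagrange.
The subgroups of order 11 are: {e, r, r^2, r^3, r^4, r^5, r^6, r^7, r^8, r^9, r^10}.
So G has 1 subgroup of order 11.

1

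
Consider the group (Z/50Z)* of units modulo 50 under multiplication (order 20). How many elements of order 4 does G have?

2

The elements of order 4 are: 7, 43.
That's 2.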